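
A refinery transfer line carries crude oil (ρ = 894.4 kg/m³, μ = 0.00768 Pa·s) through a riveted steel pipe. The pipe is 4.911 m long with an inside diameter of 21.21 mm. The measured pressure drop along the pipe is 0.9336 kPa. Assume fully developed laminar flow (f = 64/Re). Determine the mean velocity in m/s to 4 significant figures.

V ≈ 0.3480 m/s

For laminar flow, f = 64/Re with Re = ρVD/μ, so Darcy-Weisbach reduces to ΔP = 32μLV/D². Solving for V: V = ΔP·D²/(32μL) = 933.6·(0.02121)²/(32·0.00768·4.911) = 0.348 m/s.
Check: Re = ρVD/μ = 894.4·0.348·0.02121/0.00768 = 859.6 < 2300, so the laminar assumption holds.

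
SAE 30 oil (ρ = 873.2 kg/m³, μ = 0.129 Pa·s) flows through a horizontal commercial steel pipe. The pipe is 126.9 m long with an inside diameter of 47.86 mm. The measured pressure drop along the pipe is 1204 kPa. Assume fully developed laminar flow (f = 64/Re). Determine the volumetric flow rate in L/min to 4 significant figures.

Q ≈ 568.3 L/min

For laminar flow, f = 64/Re with Re = ρVD/μ, so Darcy-Weisbach reduces to ΔP = 32μLV/D². Solving for V: V = ΔP·D²/(32μL) = 1.204e+06·(0.04786)²/(32·0.129·126.9) = 5.265 m/s.
Check: Re = ρVD/μ = 873.2·5.265·0.04786/0.129 = 1706 < 2300, so the laminar assumption holds.
Q = V·A = 5.265·(π/4·0.04786²) = 0.009471 m³/s = 568.3 L/min.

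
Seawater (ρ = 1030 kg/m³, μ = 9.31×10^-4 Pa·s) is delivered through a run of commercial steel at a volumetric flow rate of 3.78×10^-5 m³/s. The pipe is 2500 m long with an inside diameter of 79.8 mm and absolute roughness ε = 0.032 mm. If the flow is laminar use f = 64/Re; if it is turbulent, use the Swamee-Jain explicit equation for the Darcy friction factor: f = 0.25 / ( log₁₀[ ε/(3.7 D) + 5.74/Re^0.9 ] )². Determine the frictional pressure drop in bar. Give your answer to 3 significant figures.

Cross-sectional area A = πD²/4 = π(0.0798)²/4 = 0.005001 m²; mean velocity V = Q/A = 3.78e-05/0.005001 = 0.007558 m/s.
Reynolds number Re = ρVD/μ = 1030 · 0.007558 · 0.0798 / 0.000931 = 667.2.
Re < 2300 → laminar flow, so f = 64/Re = 64/667.2 = 0.09592 (the turbulent correlation is not needed).
Darcy-Weisbach: ΔP = f(L/D)(ρV²/2) = 0.09592·(2500/0.0798)·(1030·0.007558²/2) = 0.09592·3.133e+04·0.02942 = 88.4 Pa.
ΔP = 88.4 Pa = 8.84×10^-4 bar.

ΔP ≈ 8.84×10^-4 bar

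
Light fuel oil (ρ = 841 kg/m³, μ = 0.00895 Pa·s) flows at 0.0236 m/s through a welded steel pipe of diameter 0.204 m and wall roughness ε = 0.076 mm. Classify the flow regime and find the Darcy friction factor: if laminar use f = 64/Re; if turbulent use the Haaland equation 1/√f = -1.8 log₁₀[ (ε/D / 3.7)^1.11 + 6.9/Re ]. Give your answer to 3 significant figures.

Re = ρVD/μ = 841·0.0236·0.204/0.00895 = 452.4.
Re < 2300 → laminar, so f = 64/Re = 0.1415 (roughness is irrelevant in laminar flow).

f ≈ 0.141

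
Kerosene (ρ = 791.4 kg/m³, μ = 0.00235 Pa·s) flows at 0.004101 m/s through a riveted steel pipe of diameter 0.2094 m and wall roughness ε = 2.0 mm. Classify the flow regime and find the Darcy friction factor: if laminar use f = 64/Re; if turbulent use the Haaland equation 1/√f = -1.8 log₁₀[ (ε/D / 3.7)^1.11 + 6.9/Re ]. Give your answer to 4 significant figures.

Re = ρVD/μ = 791.4·0.004101·0.2094/0.00235 = 289.2.
Re < 2300 → laminar, so f = 64/Re = 0.2213 (roughness is irrelevant in laminar flow).

f ≈ 0.2213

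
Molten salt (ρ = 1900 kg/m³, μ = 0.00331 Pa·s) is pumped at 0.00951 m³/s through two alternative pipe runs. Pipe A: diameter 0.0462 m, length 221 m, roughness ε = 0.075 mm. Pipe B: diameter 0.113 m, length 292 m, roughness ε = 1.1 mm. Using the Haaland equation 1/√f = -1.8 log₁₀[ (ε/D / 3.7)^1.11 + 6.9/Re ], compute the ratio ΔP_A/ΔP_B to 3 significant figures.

Pipe A: V = Q/A = 0.00951/0.001676 = 5.673 m/s; Re = 1.504e+05; ε/D = 0.00162; Haaland → f = 0.0234; ΔP_A = f(L/D)(ρV²/2) = 3.422e+06 Pa.
Pipe B: V = Q/A = 0.00951/0.01003 = 0.9483 m/s; Re = 6.151e+04; ε/D = 0.00973; Haaland → f = 0.03855; ΔP_B = f(L/D)(ρV²/2) = 8.51e+04 Pa.
ΔP_A/ΔP_B = 3.422e+06/8.51e+04 = 40.2.

ΔP_A/ΔP_B ≈ 40.2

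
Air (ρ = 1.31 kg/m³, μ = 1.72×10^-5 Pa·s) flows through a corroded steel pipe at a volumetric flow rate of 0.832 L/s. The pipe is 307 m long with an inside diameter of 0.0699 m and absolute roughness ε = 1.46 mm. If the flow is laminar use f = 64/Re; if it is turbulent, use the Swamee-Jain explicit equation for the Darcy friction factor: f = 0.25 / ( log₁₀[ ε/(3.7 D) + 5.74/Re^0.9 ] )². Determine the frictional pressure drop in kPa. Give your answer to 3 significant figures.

Q = 0.832 L/s = 0.832/1000 = 0.000832 m³/s.
Cross-sectional area A = πD²/4 = π(0.0699)²/4 = 0.003837 m²; mean velocity V = Q/A = 0.000832/0.003837 = 0.2168 m/s.
Reynolds number Re = ρVD/μ = 1.31 · 0.2168 · 0.0699 / 1.72e-05 = 1154.
Re < 2300 → laminar flow, so f = 64/Re = 64/1154 = 0.05545 (the turbulent correlation is not needed).
Darcy-Weisbach: ΔP = f(L/D)(ρV²/2) = 0.05545·(307/0.0699)·(1.31·0.2168²/2) = 0.05545·4392·0.03079 = 7.498 Pa.
ΔP = 7.498 Pa = 0.00750 kPa.

ΔP ≈ 0.00750 kPa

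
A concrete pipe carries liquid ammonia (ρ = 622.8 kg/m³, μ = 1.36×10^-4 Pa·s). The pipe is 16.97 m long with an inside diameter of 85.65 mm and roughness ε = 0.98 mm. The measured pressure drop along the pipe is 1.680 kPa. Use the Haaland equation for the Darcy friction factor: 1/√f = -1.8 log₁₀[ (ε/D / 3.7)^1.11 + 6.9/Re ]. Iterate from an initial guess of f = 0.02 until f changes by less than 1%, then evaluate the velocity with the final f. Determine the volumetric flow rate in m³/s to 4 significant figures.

Rearranging Darcy-Weisbach: V = √(2·ΔP·D/(f·L·ρ)). With ε/D = 0.00098/0.08565 = 0.0114, iterate starting from f = 0.02:
  f = 0.02 → V = √(2·1680·0.08565/(0.02·16.97·622.8)) = 1.167 m/s; Re = ρVD/μ = 4.577e+05; f → 0.03988
  f = 0.03988 → V = 0.8263 m/s; Re = 3.241e+05; f → 0.03993
Converged (Δf/f < 1%). With the final f = 0.03993: V = √(2·1680·0.08565/(0.03993·16.97·622.8)) = 0.8258 m/s.
Q = V·A = 0.8258·(π/4·0.08565²) = 0.004758 m³/s = 0.004758 m³/s.

Q ≈ 0.004758 m³/s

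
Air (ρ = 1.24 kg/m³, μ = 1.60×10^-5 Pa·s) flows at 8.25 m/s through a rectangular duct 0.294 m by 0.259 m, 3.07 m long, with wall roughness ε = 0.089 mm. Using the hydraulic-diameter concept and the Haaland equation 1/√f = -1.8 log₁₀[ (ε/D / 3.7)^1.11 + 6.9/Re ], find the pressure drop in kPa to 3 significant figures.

ΔP ≈ 0.00842 kPa

Hydraulic diameter D_h = 4A/P = 4·(0.294·0.259)/(2·(0.294+0.259)) = 0.3046/1.106 = 0.2754 m.
Re = ρVD_h/μ = 1.24·8.25·0.2754/1.6e-05 = 1.761e+05.
ε/D_h = 8.9e-05/0.2754 = 0.000323; Haaland gives 1/√f = -1.8 log₁₀[3.12e-05+3.92e-05] = 7.474, so f = 0.0179.
ΔP = f(L/D_h)(ρV²/2) = 0.0179·3.07/0.2754·42.2 = 8.421 Pa.
ΔP = 0.00842 kPa.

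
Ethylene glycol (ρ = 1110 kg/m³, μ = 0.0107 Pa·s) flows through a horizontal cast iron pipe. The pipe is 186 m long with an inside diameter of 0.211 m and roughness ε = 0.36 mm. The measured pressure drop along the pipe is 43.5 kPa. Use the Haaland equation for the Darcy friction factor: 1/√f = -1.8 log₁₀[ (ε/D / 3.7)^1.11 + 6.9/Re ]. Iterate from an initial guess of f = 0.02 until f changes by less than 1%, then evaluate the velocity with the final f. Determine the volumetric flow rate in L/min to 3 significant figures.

Q ≈ 3870 L/min

Rearranging Darcy-Weisbach: V = √(2·ΔP·D/(f·L·ρ)). With ε/D = 0.00036/0.211 = 0.00171, iterate starting from f = 0.02:
  f = 0.02 → V = √(2·4.35e+04·0.211/(0.02·186·1110)) = 2.108 m/s; Re = ρVD/μ = 4.615e+04; f → 0.0258
  f = 0.0258 → V = 1.857 m/s; Re = 4.064e+04; f → 0.02617
  f = 0.02617 → V = 1.843 m/s; Re = 4.035e+04; f → 0.02619
Converged (Δf/f < 1%). With the final f = 0.02619: V = √(2·4.35e+04·0.211/(0.02619·186·1110)) = 1.843 m/s.
Q = V·A = 1.843·(π/4·0.211²) = 0.06443 m³/s = 3870 L/min.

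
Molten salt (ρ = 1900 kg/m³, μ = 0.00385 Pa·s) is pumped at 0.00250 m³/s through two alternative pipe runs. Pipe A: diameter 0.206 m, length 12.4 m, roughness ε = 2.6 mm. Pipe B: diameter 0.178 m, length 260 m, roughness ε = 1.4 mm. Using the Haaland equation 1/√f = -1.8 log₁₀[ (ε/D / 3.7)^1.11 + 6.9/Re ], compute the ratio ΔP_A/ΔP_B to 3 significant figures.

ΔP_A/ΔP_B ≈ 0.0260

Pipe A: V = Q/A = 0.0025/0.03333 = 0.07501 m/s; Re = 7626; ε/D = 0.0126; Haaland → f = 0.04696; ΔP_A = f(L/D)(ρV²/2) = 15.11 Pa.
Pipe B: V = Q/A = 0.0025/0.02488 = 0.1005 m/s; Re = 8825; ε/D = 0.00787; Haaland → f = 0.04141; ΔP_B = f(L/D)(ρV²/2) = 580 Pa.
ΔP_A/ΔP_B = 15.11/580 = 0.0260.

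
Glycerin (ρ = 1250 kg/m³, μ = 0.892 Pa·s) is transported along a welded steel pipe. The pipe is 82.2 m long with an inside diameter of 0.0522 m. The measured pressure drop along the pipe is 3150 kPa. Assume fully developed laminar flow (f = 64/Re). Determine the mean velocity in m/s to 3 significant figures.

For laminar flow, f = 64/Re with Re = ρVD/μ, so Darcy-Weisbach reduces to ΔP = 32μLV/D². Solving for V: V = ΔP·D²/(32μL) = 3.15e+06·(0.0522)²/(32·0.892·82.2) = 3.658 m/s.
Check: Re = ρVD/μ = 1250·3.658·0.0522/0.892 = 267.6 < 2300, so the laminar assumption holds.

V ≈ 3.66 m/s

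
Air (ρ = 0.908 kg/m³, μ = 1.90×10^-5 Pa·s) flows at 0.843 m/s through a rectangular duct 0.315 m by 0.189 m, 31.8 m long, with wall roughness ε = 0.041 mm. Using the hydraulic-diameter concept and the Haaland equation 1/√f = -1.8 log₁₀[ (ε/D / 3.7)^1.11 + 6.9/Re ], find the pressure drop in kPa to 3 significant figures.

ΔP ≈ 0.00137 kPa

Hydraulic diameter D_h = 4A/P = 4·(0.315·0.189)/(2·(0.315+0.189)) = 0.2381/1.008 = 0.2362 m.
Re = ρVD_h/μ = 0.908·0.843·0.2362/1.9e-05 = 9518.
ε/D_h = 4.1e-05/0.2362 = 0.000174; Haaland gives 1/√f = -1.8 log₁₀[1.57e-05+0.000725] = 5.635, so f = 0.0315.
ΔP = f(L/D_h)(ρV²/2) = 0.0315·31.8/0.2362·0.3226 = 1.368 Pa.
ΔP = 0.00137 kPa.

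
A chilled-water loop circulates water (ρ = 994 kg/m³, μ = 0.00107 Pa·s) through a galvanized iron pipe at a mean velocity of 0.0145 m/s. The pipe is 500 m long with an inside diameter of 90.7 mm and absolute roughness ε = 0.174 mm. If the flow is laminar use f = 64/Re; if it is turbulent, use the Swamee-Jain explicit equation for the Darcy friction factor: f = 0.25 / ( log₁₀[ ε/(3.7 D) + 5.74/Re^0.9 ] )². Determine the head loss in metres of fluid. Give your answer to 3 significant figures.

h_f ≈ 0.00309 m

Reynolds number Re = ρVD/μ = 994 · 0.0145 · 0.0907 / 0.00107 = 1222.
Re < 2300 → laminar flow, so f = 64/Re = 64/1222 = 0.05238 (the turbulent correlation is not needed).
Darcy-Weisbach: ΔP = f(L/D)(ρV²/2) = 0.05238·(500/0.0907)·(994·0.0145²/2) = 0.05238·5513·0.1045 = 30.18 Pa.
Head loss h_f = ΔP/(ρg) = 30.18/(994·9.81) = 0.00309 m.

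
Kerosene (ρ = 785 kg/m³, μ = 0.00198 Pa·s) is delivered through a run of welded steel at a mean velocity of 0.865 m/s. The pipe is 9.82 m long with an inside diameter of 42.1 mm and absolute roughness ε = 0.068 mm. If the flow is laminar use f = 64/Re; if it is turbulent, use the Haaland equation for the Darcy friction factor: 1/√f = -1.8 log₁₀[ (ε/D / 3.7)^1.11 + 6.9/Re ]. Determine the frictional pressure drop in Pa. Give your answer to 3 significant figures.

ΔP ≈ 2090 Pa

Reynolds number Re = ρVD/μ = 785 · 0.865 · 0.0421 / 0.00198 = 1.444e+04.
Re > 4000 → turbulent. Relative roughness ε/D = 6.8e-05/0.0421 = 0.00162. Haaland: 1/√f = -1.8 log₁₀[(0.00162/3.7)^1.11 + 6.9/1.444e+04] = -1.8 log₁₀[0.000186 + 0.000478] = 5.72, so f = 0.03057.
Darcy-Weisbach: ΔP = f(L/D)(ρV²/2) = 0.03057·(9.82/0.0421)·(785·0.865²/2) = 0.03057·233.3·293.7 = 2094 Pa.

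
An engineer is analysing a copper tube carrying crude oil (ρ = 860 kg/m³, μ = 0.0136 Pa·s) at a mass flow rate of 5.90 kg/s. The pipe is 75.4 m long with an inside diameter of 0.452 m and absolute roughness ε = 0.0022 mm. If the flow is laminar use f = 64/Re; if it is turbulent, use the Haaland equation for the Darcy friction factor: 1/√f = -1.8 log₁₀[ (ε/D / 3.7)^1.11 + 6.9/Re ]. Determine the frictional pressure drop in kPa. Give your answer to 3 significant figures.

A = πD²/4 = π(0.452)²/4 = 0.1605 m²; mean velocity V = ṁ/(ρA) = 5.9/(860 · 0.1605) = 0.04275 m/s.
Reynolds number Re = ρVD/μ = 860 · 0.04275 · 0.452 / 0.0136 = 1222.
Re < 2300 → laminar flow, so f = 64/Re = 64/1222 = 0.05237 (the turbulent correlation is not needed).
Darcy-Weisbach: ΔP = f(L/D)(ρV²/2) = 0.05237·(75.4/0.452)·(860·0.04275²/2) = 0.05237·166.8·0.786 = 6.867 Pa.
ΔP = 6.867 Pa = 0.00687 kPa.

ΔP ≈ 0.00687 kPa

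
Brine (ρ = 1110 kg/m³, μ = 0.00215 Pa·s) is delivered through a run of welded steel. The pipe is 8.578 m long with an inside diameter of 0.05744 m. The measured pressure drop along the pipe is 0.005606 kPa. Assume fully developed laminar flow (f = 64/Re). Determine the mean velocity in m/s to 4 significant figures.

V ≈ 0.03134 m/s

For laminar flow, f = 64/Re with Re = ρVD/μ, so Darcy-Weisbach reduces to ΔP = 32μLV/D². Solving for V: V = ΔP·D²/(32μL) = 5.606·(0.05744)²/(32·0.00215·8.578) = 0.03134 m/s.
Check: Re = ρVD/μ = 1110·0.03134·0.05744/0.00215 = 929.4 < 2300, so the laminar assumption holds.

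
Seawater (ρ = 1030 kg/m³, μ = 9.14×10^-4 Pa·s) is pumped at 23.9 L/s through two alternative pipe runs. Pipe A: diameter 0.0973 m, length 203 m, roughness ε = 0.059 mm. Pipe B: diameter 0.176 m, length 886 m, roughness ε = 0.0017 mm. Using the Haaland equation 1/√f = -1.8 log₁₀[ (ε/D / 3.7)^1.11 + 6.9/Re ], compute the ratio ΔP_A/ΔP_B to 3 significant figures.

ΔP_A/ΔP_B ≈ 5.25

Pipe A: V = Q/A = 0.0239/0.007436 = 3.214 m/s; Re = 3.524e+05; ε/D = 0.000606; Haaland → f = 0.0185; ΔP_A = f(L/D)(ρV²/2) = 2.054e+05 Pa.
Pipe B: V = Q/A = 0.0239/0.02433 = 0.9824 m/s; Re = 1.948e+05; ε/D = 9.66e-06; Haaland → f = 0.01563; ΔP_B = f(L/D)(ρV²/2) = 3.912e+04 Pa.
ΔP_A/ΔP_B = 2.054e+05/3.912e+04 = 5.25.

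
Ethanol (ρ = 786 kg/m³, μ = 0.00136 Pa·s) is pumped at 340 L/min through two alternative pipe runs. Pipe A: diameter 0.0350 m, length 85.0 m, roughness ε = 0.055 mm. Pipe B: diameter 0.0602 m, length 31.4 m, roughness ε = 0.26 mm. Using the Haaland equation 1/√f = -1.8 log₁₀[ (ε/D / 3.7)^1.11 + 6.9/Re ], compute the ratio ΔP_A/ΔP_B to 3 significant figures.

ΔP_A/ΔP_B ≈ 31.5

Pipe A: V = Q/A = 0.005667/0.0009621 = 5.89 m/s; Re = 1.191e+05; ε/D = 0.00157; Haaland → f = 0.02352; ΔP_A = f(L/D)(ρV²/2) = 7.789e+05 Pa.
Pipe B: V = Q/A = 0.005667/0.002846 = 1.991 m/s; Re = 6.927e+04; ε/D = 0.00432; Haaland → f = 0.03045; ΔP_B = f(L/D)(ρV²/2) = 2.474e+04 Pa.
ΔP_A/ΔP_B = 7.789e+05/2.474e+04 = 31.5.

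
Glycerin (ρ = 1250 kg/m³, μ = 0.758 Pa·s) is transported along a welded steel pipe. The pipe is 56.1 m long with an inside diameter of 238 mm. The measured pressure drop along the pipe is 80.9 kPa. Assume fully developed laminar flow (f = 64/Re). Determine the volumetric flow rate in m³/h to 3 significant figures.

Q ≈ 539 m³/h

For laminar flow, f = 64/Re with Re = ρVD/μ, so Darcy-Weisbach reduces to ΔP = 32μLV/D². Solving for V: V = ΔP·D²/(32μL) = 8.09e+04·(0.238)²/(32·0.758·56.1) = 3.368 m/s.
Check: Re = ρVD/μ = 1250·3.368·0.238/0.758 = 1322 < 2300, so the laminar assumption holds.
Q = V·A = 3.368·(π/4·0.238²) = 0.1498 m³/s = 539 m³/h.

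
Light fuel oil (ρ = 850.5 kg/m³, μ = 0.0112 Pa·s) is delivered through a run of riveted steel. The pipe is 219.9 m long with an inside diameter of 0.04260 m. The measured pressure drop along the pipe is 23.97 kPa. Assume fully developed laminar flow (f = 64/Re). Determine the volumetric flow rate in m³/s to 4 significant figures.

Q ≈ 7.867×10^-4 m³/s

For laminar flow, f = 64/Re with Re = ρVD/μ, so Darcy-Weisbach reduces to ΔP = 32μLV/D². Solving for V: V = ΔP·D²/(32μL) = 2.397e+04·(0.0426)²/(32·0.0112·219.9) = 0.5519 m/s.
Check: Re = ρVD/μ = 850.5·0.5519·0.0426/0.0112 = 1786 < 2300, so the laminar assumption holds.
Q = V·A = 0.5519·(π/4·0.0426²) = 0.0007867 m³/s = 7.867×10^-4 m³/s.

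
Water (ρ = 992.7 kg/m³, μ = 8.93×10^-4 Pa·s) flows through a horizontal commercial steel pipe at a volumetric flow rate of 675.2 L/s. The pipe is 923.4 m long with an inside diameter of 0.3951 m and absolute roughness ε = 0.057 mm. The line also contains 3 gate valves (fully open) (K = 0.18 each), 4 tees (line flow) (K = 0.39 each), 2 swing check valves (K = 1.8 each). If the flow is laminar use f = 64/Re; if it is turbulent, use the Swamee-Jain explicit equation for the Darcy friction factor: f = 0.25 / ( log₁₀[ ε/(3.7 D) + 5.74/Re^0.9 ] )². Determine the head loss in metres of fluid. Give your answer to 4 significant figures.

Q = 675.2 L/s = 675.2/1000 = 0.6752 m³/s.
Cross-sectional area A = πD²/4 = π(0.3951)²/4 = 0.1226 m²; mean velocity V = Q/A = 0.6752/0.1226 = 5.507 m/s.
Reynolds number Re = ρVD/μ = 992.7 · 5.507 · 0.3951 / 0.000893 = 2.419e+06.
Re > 4000 → turbulent. Relative roughness ε/D = 5.7e-05/0.3951 = 0.000144. Swamee-Jain: f = 0.25/(log₁₀[0.000144/3.7 + 5.74/2.419e+06^0.9])² = 0.25/(log₁₀[3.9e-05 + 1.03e-05])² = 0.25/(-4.307)² = 0.01348.
Total minor-loss coefficient ΣK = 3·0.18 + 4·0.39 + 2·1.8 = 5.7.
ΔP = [f·L/D + ΣK]·(ρV²/2) = [0.01348·923.4/0.3951 + 5.7]·(992.7·5.507²/2) = [31.5 + 5.7]·1.505e+04 = 5.599e+05 Pa.
Head loss h_f = ΔP/(ρg) = 5.599e+05/(992.7·9.81) = 57.50 m.

h_f ≈ 57.50 m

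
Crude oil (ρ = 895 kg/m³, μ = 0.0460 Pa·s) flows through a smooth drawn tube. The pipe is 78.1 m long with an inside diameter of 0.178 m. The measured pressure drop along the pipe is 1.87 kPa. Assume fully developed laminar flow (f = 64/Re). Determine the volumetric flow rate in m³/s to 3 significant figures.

Q ≈ 0.0128 m³/s

For laminar flow, f = 64/Re with Re = ρVD/μ, so Darcy-Weisbach reduces to ΔP = 32μLV/D². Solving for V: V = ΔP·D²/(32μL) = 1870·(0.178)²/(32·0.046·78.1) = 0.5154 m/s.
Check: Re = ρVD/μ = 895·0.5154·0.178/0.046 = 1785 < 2300, so the laminar assumption holds.
Q = V·A = 0.5154·(π/4·0.178²) = 0.01282 m³/s = 0.0128 m³/s.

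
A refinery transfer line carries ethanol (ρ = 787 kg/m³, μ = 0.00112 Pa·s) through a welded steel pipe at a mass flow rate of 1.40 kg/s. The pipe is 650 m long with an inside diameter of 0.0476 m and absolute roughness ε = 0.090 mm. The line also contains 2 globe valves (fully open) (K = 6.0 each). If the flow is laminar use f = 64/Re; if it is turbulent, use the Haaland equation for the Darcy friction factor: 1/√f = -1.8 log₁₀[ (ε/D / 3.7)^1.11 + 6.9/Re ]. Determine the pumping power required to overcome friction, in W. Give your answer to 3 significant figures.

A = πD²/4 = π(0.0476)²/4 = 0.00178 m²; mean velocity V = ṁ/(ρA) = 1.4/(787 · 0.00178) = 0.9997 m/s.
Reynolds number Re = ρVD/μ = 787 · 0.9997 · 0.0476 / 0.00112 = 3.344e+04.
Re > 4000 → turbulent. Relative roughness ε/D = 9e-05/0.0476 = 0.00189. Haaland: 1/√f = -1.8 log₁₀[(0.00189/3.7)^1.11 + 6.9/3.344e+04] = -1.8 log₁₀[0.000222 + 0.000206] = 6.063, so f = 0.02721.
Total minor-loss coefficient ΣK = 2·6 = 12.
ΔP = [f·L/D + ΣK]·(ρV²/2) = [0.02721·650/0.0476 + 12]·(787·0.9997²/2) = [371.5 + 12]·393.2 = 1.508e+05 Pa.
Q = ṁ/ρ = 1.4/787 = 0.001779 m³/s.
Pumping power P = QΔP = 0.001779·1.508e+05 = 268.3 W = 268 W.

P ≈ 268 W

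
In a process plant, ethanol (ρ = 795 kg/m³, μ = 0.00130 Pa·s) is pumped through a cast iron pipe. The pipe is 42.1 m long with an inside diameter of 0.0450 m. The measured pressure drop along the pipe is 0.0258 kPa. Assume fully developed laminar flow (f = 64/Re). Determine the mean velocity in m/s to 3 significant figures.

For laminar flow, f = 64/Re with Re = ρVD/μ, so Darcy-Weisbach reduces to ΔP = 32μLV/D². Solving for V: V = ΔP·D²/(32μL) = 25.8·(0.045)²/(32·0.0013·42.1) = 0.02983 m/s.
Check: Re = ρVD/μ = 795·0.02983·0.045/0.0013 = 820.9 < 2300, so the laminar assumption holds.

V ≈ 0.0298 m/s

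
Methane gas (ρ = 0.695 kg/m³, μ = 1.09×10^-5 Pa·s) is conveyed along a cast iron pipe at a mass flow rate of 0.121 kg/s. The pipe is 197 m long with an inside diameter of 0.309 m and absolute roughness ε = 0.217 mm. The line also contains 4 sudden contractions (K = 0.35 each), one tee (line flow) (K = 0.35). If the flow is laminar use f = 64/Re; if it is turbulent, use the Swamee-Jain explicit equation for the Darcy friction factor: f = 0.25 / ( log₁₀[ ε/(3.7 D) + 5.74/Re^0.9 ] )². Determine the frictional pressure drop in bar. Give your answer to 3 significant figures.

A = πD²/4 = π(0.309)²/4 = 0.07499 m²; mean velocity V = ṁ/(ρA) = 0.121/(0.695 · 0.07499) = 2.322 m/s.
Reynolds number Re = ρVD/μ = 0.695 · 2.322 · 0.309 / 1.09e-05 = 4.574e+04.
Re > 4000 → turbulent. Relative roughness ε/D = 0.000217/0.309 = 0.000702. Swamee-Jain: f = 0.25/(log₁₀[0.000702/3.7 + 5.74/4.574e+04^0.9])² = 0.25/(log₁₀[0.00019 + 0.000367])² = 0.25/(-3.254)² = 0.02361.
Total minor-loss coefficient ΣK = 4·0.35 + 1·0.35 = 1.75.
ΔP = [f·L/D + ΣK]·(ρV²/2) = [0.02361·197/0.309 + 1.75]·(0.695·2.322²/2) = [15.05 + 1.75]·1.873 = 31.47 Pa.
ΔP = 31.47 Pa = 3.15×10^-4 bar.

ΔP ≈ 3.15×10^-4 bar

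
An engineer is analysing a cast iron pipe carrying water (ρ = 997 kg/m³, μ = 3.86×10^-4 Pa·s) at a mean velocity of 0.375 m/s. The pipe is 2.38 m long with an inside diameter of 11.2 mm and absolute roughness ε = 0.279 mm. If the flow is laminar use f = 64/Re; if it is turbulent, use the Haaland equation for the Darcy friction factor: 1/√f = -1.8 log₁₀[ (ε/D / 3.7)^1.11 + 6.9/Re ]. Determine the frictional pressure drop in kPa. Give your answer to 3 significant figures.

Reynolds number Re = ρVD/μ = 997 · 0.375 · 0.0112 / 0.000386 = 1.085e+04.
Re > 4000 → turbulent. Relative roughness ε/D = 0.000279/0.0112 = 0.0249. Haaland: 1/√f = -1.8 log₁₀[(0.0249/3.7)^1.11 + 6.9/1.085e+04] = -1.8 log₁₀[0.00388 + 0.000636] = 4.221, so f = 0.05613.
Darcy-Weisbach: ΔP = f(L/D)(ρV²/2) = 0.05613·(2.38/0.0112)·(997·0.375²/2) = 0.05613·212.5·70.1 = 836.2 Pa.
ΔP = 836.2 Pa = 0.836 kPa.

ΔP ≈ 0.836 kPa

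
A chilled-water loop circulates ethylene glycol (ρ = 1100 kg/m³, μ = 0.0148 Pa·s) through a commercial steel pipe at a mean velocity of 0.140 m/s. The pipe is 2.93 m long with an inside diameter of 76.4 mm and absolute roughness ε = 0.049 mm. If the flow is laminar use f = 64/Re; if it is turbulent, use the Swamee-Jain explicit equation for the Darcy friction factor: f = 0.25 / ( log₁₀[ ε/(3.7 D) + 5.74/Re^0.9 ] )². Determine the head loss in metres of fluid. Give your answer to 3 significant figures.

h_f ≈ 0.00308 m

Reynolds number Re = ρVD/μ = 1100 · 0.14 · 0.0764 / 0.0148 = 795.
Re < 2300 → laminar flow, so f = 64/Re = 64/795 = 0.08051 (the turbulent correlation is not needed).
Darcy-Weisbach: ΔP = f(L/D)(ρV²/2) = 0.08051·(2.93/0.0764)·(1100·0.14²/2) = 0.08051·38.35·10.78 = 33.28 Pa.
Head loss h_f = ΔP/(ρg) = 33.28/(1100·9.81) = 0.00308 m.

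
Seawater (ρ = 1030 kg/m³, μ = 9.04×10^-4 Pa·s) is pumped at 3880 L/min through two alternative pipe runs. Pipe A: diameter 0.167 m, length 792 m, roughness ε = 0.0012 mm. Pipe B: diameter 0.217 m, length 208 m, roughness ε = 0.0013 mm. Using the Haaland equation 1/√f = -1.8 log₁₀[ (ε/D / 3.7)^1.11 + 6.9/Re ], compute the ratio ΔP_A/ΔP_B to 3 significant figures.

Pipe A: V = Q/A = 0.06467/0.0219 = 2.952 m/s; Re = 5.617e+05; ε/D = 7.19e-06; Haaland → f = 0.01288; ΔP_A = f(L/D)(ρV²/2) = 2.742e+05 Pa.
Pipe B: V = Q/A = 0.06467/0.03698 = 1.749 m/s; Re = 4.323e+05; ε/D = 5.99e-06; Haaland → f = 0.01347; ΔP_B = f(L/D)(ρV²/2) = 2.033e+04 Pa.
ΔP_A/ΔP_B = 2.742e+05/2.033e+04 = 13.5.

ΔP_A/ΔP_B ≈ 13.5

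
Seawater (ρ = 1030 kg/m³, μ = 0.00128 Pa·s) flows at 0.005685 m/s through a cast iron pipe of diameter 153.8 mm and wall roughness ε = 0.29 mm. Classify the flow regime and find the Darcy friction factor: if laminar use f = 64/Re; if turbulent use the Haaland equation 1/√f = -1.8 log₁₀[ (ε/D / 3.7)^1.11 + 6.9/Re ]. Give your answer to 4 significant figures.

f ≈ 0.09096

Re = ρVD/μ = 1030·0.005685·0.1538/0.00128 = 703.6.
Re < 2300 → laminar, so f = 64/Re = 0.09096 (roughness is irrelevant in laminar flow).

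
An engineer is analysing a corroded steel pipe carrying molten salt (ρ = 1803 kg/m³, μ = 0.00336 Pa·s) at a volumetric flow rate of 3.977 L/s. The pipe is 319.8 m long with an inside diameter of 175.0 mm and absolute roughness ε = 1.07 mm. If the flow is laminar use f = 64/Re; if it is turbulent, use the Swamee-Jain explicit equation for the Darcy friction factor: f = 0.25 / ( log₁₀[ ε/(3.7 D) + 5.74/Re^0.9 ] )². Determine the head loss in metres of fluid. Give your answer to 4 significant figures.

Q = 3.977 L/s = 3.977/1000 = 0.003977 m³/s.
Cross-sectional area A = πD²/4 = π(0.175)²/4 = 0.02405 m²; mean velocity V = Q/A = 0.003977/0.02405 = 0.1653 m/s.
Reynolds number Re = ρVD/μ = 1803 · 0.1653 · 0.175 / 0.00336 = 1.553e+04.
Re > 4000 → turbulent. Relative roughness ε/D = 0.00107/0.175 = 0.00611. Swamee-Jain: f = 0.25/(log₁₀[0.00611/3.7 + 5.74/1.553e+04^0.9])² = 0.25/(log₁₀[0.00165 + 0.00097])² = 0.25/(-2.581)² = 0.03752.
Darcy-Weisbach: ΔP = f(L/D)(ρV²/2) = 0.03752·(319.8/0.175)·(1803·0.1653²/2) = 0.03752·1827·24.65 = 1690 Pa.
Head loss h_f = ΔP/(ρg) = 1690/(1803·9.81) = 0.09555 m.

h_f ≈ 0.09555 m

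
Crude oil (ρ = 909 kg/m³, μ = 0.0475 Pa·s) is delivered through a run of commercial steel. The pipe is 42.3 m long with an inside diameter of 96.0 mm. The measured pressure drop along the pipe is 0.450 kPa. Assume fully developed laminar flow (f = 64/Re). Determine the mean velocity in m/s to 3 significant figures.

V ≈ 0.0645 m/s

For laminar flow, f = 64/Re with Re = ρVD/μ, so Darcy-Weisbach reduces to ΔP = 32μLV/D². Solving for V: V = ΔP·D²/(32μL) = 450·(0.096)²/(32·0.0475·42.3) = 0.0645 m/s.
Check: Re = ρVD/μ = 909·0.0645·0.096/0.0475 = 118.5 < 2300, so the laminar assumption holds.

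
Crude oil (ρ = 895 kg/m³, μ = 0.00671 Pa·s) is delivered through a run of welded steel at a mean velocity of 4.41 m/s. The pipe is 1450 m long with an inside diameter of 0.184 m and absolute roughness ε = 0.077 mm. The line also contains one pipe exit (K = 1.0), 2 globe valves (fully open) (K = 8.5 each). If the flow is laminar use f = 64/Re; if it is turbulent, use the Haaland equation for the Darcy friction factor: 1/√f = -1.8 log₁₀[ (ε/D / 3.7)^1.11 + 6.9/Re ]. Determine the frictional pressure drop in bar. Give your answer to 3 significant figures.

ΔP ≈ 14.9 bar

Reynolds number Re = ρVD/μ = 895 · 4.41 · 0.184 / 0.00671 = 1.082e+05.
Re > 4000 → turbulent. Relative roughness ε/D = 7.7e-05/0.184 = 0.000418. Haaland: 1/√f = -1.8 log₁₀[(0.000418/3.7)^1.11 + 6.9/1.082e+05] = -1.8 log₁₀[4.16e-05 + 6.38e-05] = 7.159, so f = 0.01951.
Total minor-loss coefficient ΣK = 1·1 + 2·8.5 = 18.
ΔP = [f·L/D + ΣK]·(ρV²/2) = [0.01951·1450/0.184 + 18]·(895·4.41²/2) = [153.8 + 18]·8703 = 1.495e+06 Pa.
ΔP = 1.495e+06 Pa = 14.9 bar.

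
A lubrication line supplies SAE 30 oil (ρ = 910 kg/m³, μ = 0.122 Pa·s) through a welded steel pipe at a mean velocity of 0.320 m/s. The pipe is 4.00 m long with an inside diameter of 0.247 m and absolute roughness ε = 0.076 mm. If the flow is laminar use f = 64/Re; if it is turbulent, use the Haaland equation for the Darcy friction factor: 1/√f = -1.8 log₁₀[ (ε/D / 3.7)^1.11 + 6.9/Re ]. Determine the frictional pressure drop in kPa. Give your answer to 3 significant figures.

ΔP ≈ 0.0819 kPa

Reynolds number Re = ρVD/μ = 910 · 0.32 · 0.247 / 0.122 = 589.6.
Re < 2300 → laminar flow, so f = 64/Re = 64/589.6 = 0.1086 (the turbulent correlation is not needed).
Darcy-Weisbach: ΔP = f(L/D)(ρV²/2) = 0.1086·(4/0.247)·(910·0.32²/2) = 0.1086·16.19·46.59 = 81.91 Pa.
ΔP = 81.91 Pa = 0.0819 kPa.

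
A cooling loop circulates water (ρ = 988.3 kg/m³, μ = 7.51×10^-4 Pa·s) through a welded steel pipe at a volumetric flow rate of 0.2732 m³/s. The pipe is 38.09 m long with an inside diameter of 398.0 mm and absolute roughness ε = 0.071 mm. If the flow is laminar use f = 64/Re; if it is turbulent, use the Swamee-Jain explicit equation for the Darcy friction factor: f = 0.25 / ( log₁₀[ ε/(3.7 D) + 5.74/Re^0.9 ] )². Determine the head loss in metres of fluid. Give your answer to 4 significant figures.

Cross-sectional area A = πD²/4 = π(0.398)²/4 = 0.1244 m²; mean velocity V = Q/A = 0.2732/0.1244 = 2.196 m/s.
Reynolds number Re = ρVD/μ = 988.3 · 2.196 · 0.398 / 0.000751 = 1.15e+06.
Re > 4000 → turbulent. Relative roughness ε/D = 7.1e-05/0.398 = 0.000178. Swamee-Jain: f = 0.25/(log₁₀[0.000178/3.7 + 5.74/1.15e+06^0.9])² = 0.25/(log₁₀[4.82e-05 + 2.01e-05])² = 0.25/(-4.165)² = 0.01441.
Darcy-Weisbach: ΔP = f(L/D)(ρV²/2) = 0.01441·(38.09/0.398)·(988.3·2.196²/2) = 0.01441·95.7·2383 = 3286 Pa.
Head loss h_f = ΔP/(ρg) = 3286/(988.3·9.81) = 0.3390 m.

h_f ≈ 0.3390 m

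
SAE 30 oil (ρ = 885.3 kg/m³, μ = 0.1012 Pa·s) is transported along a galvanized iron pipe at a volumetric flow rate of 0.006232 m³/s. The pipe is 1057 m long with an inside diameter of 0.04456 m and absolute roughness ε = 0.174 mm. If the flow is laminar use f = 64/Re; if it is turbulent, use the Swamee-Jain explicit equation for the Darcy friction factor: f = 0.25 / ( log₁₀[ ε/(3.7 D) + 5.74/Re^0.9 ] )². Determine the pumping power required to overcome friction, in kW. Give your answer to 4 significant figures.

Cross-sectional area A = πD²/4 = π(0.04456)²/4 = 0.001559 m²; mean velocity V = Q/A = 0.006232/0.001559 = 3.996 m/s.
Reynolds number Re = ρVD/μ = 885.3 · 3.996 · 0.04456 / 0.101 = 1558.
Re < 2300 → laminar flow, so f = 64/Re = 64/1558 = 0.04108 (the turbulent correlation is not needed).
Darcy-Weisbach: ΔP = f(L/D)(ρV²/2) = 0.04108·(1057/0.04456)·(885.3·3.996²/2) = 0.04108·2.372e+04·7069 = 6.889e+06 Pa.
Pumping power P = QΔP = 0.006232·6.889e+06 = 42933 W = 42.93 kW.

P ≈ 42.93 kW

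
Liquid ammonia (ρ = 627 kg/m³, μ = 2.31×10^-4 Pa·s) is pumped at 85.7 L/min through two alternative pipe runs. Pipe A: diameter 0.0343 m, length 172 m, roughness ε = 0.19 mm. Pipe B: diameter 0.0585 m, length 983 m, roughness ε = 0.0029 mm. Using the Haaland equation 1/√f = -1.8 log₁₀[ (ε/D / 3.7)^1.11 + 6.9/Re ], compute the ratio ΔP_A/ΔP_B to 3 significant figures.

Pipe A: V = Q/A = 0.001428/0.000924 = 1.546 m/s; Re = 1.439e+05; ε/D = 0.00554; Haaland → f = 0.03195; ΔP_A = f(L/D)(ρV²/2) = 1.2e+05 Pa.
Pipe B: V = Q/A = 0.001428/0.002688 = 0.5314 m/s; Re = 8.438e+04; ε/D = 4.96e-05; Haaland → f = 0.01866; ΔP_B = f(L/D)(ρV²/2) = 2.776e+04 Pa.
ΔP_A/ΔP_B = 1.2e+05/2.776e+04 = 4.32.

ΔP_A/ΔP_B ≈ 4.32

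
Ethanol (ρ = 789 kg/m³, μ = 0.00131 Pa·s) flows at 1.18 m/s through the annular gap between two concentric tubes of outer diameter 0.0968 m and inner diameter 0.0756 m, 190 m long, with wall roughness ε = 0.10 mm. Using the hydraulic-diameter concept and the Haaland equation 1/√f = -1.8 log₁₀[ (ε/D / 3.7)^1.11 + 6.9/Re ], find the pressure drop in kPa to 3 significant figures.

ΔP ≈ 172 kPa

Hydraulic diameter D_h = 4A/P = D_o - D_i = 0.0968 - 0.0756 = 0.0212 m.
Re = ρVD_h/μ = 789·1.18·0.0212/0.00131 = 1.507e+04.
ε/D_h = 0.0001/0.0212 = 0.00472; Haaland gives 1/√f = -1.8 log₁₀[0.000612+0.000458] = 5.347, so f = 0.03498.
ΔP = f(L/D_h)(ρV²/2) = 0.03498·190/0.0212·549.3 = 1.722e+05 Pa.
ΔP = 172 kPa.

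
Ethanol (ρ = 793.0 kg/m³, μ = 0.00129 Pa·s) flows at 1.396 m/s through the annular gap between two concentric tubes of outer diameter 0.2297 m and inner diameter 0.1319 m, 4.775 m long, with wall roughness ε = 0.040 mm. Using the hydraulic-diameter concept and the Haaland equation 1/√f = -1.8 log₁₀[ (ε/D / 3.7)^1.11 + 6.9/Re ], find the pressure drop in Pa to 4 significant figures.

ΔP ≈ 761.3 Pa

Hydraulic diameter D_h = 4A/P = D_o - D_i = 0.2297 - 0.1319 = 0.0978 m.
Re = ρVD_h/μ = 793·1.396·0.0978/0.00129 = 8.393e+04.
ε/D_h = 4e-05/0.0978 = 0.000409; Haaland gives 1/√f = -1.8 log₁₀[4.06e-05+8.22e-05] = 7.039, so f = 0.02018.
ΔP = f(L/D_h)(ρV²/2) = 0.02018·4.775/0.0978·772.7 = 761.3 Pa.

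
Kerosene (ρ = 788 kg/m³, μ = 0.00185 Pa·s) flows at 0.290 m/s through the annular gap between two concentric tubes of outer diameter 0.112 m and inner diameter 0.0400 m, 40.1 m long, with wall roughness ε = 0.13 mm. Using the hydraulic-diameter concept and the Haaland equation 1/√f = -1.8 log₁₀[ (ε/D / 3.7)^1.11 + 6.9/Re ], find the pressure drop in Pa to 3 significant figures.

Hydraulic diameter D_h = 4A/P = D_o - D_i = 0.112 - 0.04 = 0.072 m.
Re = ρVD_h/μ = 788·0.29·0.072/0.00185 = 8894.
ε/D_h = 0.00013/0.072 = 0.00181; Haaland gives 1/√f = -1.8 log₁₀[0.000211+0.000776] = 5.41, so f = 0.03416.
ΔP = f(L/D_h)(ρV²/2) = 0.03416·40.1/0.072·33.14 = 630.4 Pa.

ΔP ≈ 630 Pa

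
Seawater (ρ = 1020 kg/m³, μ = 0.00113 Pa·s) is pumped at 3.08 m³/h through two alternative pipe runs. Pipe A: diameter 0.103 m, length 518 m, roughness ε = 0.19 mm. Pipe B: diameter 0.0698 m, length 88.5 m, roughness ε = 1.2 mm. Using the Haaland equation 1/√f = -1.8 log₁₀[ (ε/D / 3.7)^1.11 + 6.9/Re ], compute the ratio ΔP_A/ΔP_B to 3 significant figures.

ΔP_A/ΔP_B ≈ 0.577

Pipe A: V = Q/A = 0.0008556/0.008332 = 0.1027 m/s; Re = 9546; ε/D = 0.00184; Haaland → f = 0.03367; ΔP_A = f(L/D)(ρV²/2) = 910.6 Pa.
Pipe B: V = Q/A = 0.0008556/0.003826 = 0.2236 m/s; Re = 1.409e+04; ε/D = 0.0172; Haaland → f = 0.04884; ΔP_B = f(L/D)(ρV²/2) = 1579 Pa.
ΔP_A/ΔP_B = 910.6/1579 = 0.577.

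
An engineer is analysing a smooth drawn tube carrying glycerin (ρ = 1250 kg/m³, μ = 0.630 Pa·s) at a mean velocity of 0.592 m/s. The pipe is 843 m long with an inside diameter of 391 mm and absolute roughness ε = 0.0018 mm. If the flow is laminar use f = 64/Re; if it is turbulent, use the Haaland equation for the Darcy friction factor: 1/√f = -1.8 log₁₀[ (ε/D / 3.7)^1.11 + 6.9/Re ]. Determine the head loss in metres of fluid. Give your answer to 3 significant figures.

Reynolds number Re = ρVD/μ = 1250 · 0.592 · 0.391 / 0.63 = 459.3.
Re < 2300 → laminar flow, so f = 64/Re = 64/459.3 = 0.1394 (the turbulent correlation is not needed).
Darcy-Weisbach: ΔP = f(L/D)(ρV²/2) = 0.1394·(843/0.391)·(1250·0.592²/2) = 0.1394·2156·219 = 6.581e+04 Pa.
Head loss h_f = ΔP/(ρg) = 6.581e+04/(1250·9.81) = 5.37 m.

h_f ≈ 5.37 m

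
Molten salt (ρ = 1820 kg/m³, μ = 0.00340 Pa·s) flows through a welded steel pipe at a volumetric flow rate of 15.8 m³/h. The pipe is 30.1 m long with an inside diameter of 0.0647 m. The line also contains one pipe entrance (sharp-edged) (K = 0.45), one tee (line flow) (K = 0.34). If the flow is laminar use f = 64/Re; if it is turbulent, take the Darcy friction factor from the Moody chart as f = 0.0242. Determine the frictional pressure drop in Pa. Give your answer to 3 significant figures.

ΔP ≈ 19500 Pa

Q = 15.8 m³/h = 15.8/3600 = 0.004389 m³/s.
Cross-sectional area A = πD²/4 = π(0.0647)²/4 = 0.003288 m²; mean velocity V = Q/A = 0.004389/0.003288 = 1.335 m/s.
Reynolds number Re = ρVD/μ = 1820 · 1.335 · 0.0647 / 0.0034 = 4.623e+04.
Re > 4000 → turbulent; use the Moody-chart value f = 0.0242.
Total minor-loss coefficient ΣK = 1·0.45 + 1·0.34 = 0.79.
ΔP = [f·L/D + ΣK]·(ρV²/2) = [0.0242·30.1/0.0647 + 0.79]·(1820·1.335²/2) = [11.26 + 0.79]·1622 = 1.954e+04 Pa.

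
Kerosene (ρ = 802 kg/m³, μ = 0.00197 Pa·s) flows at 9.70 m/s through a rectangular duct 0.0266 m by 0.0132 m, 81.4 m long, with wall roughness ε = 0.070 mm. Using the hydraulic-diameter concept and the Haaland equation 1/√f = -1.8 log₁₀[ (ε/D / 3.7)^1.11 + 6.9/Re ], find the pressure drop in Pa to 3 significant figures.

Hydraulic diameter D_h = 4A/P = 4·(0.0266·0.0132)/(2·(0.0266+0.0132)) = 0.001404/0.0796 = 0.01764 m.
Re = ρVD_h/μ = 802·9.7·0.01764/0.00197 = 6.968e+04.
ε/D_h = 7e-05/0.01764 = 0.00397; Haaland gives 1/√f = -1.8 log₁₀[0.000505+9.9e-05] = 5.794, so f = 0.02979.
ΔP = f(L/D_h)(ρV²/2) = 0.02979·81.4/0.01764·3.773e+04 = 5.186e+06 Pa.

ΔP ≈ 5.19×10^6 Pa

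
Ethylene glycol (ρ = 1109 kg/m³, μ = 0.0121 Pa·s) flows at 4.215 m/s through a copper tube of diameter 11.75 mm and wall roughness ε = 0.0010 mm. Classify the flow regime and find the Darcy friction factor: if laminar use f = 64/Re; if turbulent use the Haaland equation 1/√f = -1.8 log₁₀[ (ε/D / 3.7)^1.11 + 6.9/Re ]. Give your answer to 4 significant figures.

Re = ρVD/μ = 1109·4.215·0.01175/0.0121 = 4539.
Re > 4000 → turbulent. ε/D = 1e-06/0.01175 = 8.51e-05; Haaland: 1/√f = -1.8 log₁₀[7.1e-06 + 0.00152] = 5.069, so f = 0.03892.

f ≈ 0.03892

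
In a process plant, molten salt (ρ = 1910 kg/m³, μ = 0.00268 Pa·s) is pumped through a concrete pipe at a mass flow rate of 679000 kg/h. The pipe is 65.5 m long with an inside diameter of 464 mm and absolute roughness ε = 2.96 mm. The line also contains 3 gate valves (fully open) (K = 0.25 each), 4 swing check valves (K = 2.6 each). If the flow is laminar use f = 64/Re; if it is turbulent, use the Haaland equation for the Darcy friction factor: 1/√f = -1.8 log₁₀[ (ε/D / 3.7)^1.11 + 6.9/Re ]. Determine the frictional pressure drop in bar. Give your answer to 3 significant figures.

ṁ = 679000 kg/h = 679000/3600 = 188.6 kg/s.
A = πD²/4 = π(0.464)²/4 = 0.1691 m²; mean velocity V = ṁ/(ρA) = 188.6/(1910 · 0.1691) = 0.584 m/s.
Reynolds number Re = ρVD/μ = 1910 · 0.584 · 0.464 / 0.00268 = 1.931e+05.
Re > 4000 → turbulent. Relative roughness ε/D = 0.00296/0.464 = 0.00638. Haaland: 1/√f = -1.8 log₁₀[(0.00638/3.7)^1.11 + 6.9/1.931e+05] = -1.8 log₁₀[0.000856 + 3.57e-05] = 5.489, so f = 0.03319.
Total minor-loss coefficient ΣK = 3·0.25 + 4·2.6 = 11.2.
ΔP = [f·L/D + ΣK]·(ρV²/2) = [0.03319·65.5/0.464 + 11.2]·(1910·0.584²/2) = [4.685 + 11.2]·325.7 = 5157 Pa.
ΔP = 5157 Pa = 0.0516 bar.

ΔP ≈ 0.0516 bar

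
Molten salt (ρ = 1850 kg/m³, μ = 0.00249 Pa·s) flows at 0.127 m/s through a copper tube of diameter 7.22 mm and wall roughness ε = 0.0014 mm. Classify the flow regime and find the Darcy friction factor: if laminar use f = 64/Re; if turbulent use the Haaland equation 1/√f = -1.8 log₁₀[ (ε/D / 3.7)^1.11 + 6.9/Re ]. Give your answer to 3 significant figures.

f ≈ 0.0939

Re = ρVD/μ = 1850·0.127·0.00722/0.00249 = 681.3.
Re < 2300 → laminar, so f = 64/Re = 0.09394 (roughness is irrelevant in laminar flow).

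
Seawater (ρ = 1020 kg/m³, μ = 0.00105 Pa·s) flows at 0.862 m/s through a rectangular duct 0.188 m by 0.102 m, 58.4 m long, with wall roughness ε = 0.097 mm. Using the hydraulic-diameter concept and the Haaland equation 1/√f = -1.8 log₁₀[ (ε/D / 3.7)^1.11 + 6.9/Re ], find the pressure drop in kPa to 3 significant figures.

Hydraulic diameter D_h = 4A/P = 4·(0.188·0.102)/(2·(0.188+0.102)) = 0.0767/0.58 = 0.1322 m.
Re = ρVD_h/μ = 1020·0.862·0.1322/0.00105 = 1.107e+05.
ε/D_h = 9.7e-05/0.1322 = 0.000733; Haaland gives 1/√f = -1.8 log₁₀[7.76e-05+6.23e-05] = 6.937, so f = 0.02078.
ΔP = f(L/D_h)(ρV²/2) = 0.02078·58.4/0.1322·379 = 3477 Pa.
ΔP = 3.48 kPa.

ΔP ≈ 3.48 kPa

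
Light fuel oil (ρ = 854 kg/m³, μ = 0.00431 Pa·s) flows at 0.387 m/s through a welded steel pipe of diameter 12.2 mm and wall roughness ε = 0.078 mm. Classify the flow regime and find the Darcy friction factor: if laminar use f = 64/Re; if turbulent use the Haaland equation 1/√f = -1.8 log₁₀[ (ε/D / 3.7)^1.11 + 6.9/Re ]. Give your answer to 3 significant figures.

Re = ρVD/μ = 854·0.387·0.0122/0.00431 = 935.5.
Re < 2300 → laminar, so f = 64/Re = 0.06841 (roughness is irrelevant in laminar flow).

f ≈ 0.0684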